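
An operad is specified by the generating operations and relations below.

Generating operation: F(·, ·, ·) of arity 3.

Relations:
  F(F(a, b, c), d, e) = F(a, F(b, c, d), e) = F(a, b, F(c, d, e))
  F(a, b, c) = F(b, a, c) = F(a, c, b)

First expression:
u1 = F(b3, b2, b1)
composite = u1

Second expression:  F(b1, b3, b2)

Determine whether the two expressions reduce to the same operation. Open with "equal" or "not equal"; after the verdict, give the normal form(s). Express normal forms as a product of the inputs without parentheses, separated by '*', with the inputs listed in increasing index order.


equal; the common form is b1 * b2 * b3

The first expression, normalized: b1 * b2 * b3
The second expression, normalized: b1 * b2 * b3
The normal forms match — equal.


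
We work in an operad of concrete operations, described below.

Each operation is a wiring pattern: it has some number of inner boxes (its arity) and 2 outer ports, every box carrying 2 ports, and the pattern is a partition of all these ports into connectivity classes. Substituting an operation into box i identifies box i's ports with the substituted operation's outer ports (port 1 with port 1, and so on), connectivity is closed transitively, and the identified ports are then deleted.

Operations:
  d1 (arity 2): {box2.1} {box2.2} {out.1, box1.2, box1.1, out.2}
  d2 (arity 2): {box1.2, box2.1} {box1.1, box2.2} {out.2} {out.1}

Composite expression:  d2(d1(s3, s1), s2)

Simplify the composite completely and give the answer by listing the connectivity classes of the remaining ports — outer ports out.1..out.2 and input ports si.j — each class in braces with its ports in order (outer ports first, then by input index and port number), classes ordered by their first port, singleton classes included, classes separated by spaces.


{out.1} {out.2} {s1.1} {s1.2} {s2.1, s2.2, s3.1, s3.2}

Substituting into d2 glues patterns; closure does the rest.
after d1, the pattern on (s3, s1) reads {out.1, out.2, s3.1, s3.2} {s1.1} {s1.2} (out.j = its outer ports)
after d2, the pattern on (s3, s1, s2) reads {out.1} {out.2} {s1.1} {s1.2} {s2.1, s2.2, s3.1, s3.2} (out.j = its outer ports)


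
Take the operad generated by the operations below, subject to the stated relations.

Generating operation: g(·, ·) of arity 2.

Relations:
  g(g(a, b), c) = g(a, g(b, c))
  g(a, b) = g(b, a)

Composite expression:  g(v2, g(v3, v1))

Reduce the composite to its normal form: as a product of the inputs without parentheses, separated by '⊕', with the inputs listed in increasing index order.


v1 ⊕ v2 ⊕ v3


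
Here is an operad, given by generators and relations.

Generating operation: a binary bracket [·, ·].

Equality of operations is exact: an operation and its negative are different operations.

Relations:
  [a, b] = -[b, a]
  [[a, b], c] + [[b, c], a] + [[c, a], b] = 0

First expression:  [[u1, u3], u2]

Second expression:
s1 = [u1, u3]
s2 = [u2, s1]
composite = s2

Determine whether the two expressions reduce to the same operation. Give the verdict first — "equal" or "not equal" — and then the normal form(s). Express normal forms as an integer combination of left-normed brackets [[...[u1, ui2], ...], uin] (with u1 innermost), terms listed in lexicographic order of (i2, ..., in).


not equal — first [[u1, u3], u2], second -[[u1, u3], u2]


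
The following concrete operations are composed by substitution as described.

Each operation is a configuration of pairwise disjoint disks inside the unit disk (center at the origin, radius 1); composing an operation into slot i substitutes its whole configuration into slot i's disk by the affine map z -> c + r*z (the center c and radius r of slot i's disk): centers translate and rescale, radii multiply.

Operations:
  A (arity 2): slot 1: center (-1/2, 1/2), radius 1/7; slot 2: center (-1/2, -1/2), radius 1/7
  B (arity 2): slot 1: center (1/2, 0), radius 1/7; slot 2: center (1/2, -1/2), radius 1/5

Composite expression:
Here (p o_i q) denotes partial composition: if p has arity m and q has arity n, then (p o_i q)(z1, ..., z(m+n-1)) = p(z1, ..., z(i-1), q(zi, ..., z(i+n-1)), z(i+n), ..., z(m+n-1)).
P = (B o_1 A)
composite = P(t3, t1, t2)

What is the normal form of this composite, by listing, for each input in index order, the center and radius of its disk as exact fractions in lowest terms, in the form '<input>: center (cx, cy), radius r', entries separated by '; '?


t1: center (3/7, -1/14), radius 1/49; t2: center (1/2, -1/2), radius 1/5; t3: center (3/7, 1/14), radius 1/49


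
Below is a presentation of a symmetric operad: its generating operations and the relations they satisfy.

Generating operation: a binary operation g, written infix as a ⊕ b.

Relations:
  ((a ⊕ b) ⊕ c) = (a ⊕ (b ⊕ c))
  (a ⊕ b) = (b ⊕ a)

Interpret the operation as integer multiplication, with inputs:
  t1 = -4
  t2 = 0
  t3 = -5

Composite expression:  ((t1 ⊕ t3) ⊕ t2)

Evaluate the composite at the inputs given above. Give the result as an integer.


(t1 ⊕ t3) = 20
((t1 ⊕ t3) ⊕ t2) = 0

0


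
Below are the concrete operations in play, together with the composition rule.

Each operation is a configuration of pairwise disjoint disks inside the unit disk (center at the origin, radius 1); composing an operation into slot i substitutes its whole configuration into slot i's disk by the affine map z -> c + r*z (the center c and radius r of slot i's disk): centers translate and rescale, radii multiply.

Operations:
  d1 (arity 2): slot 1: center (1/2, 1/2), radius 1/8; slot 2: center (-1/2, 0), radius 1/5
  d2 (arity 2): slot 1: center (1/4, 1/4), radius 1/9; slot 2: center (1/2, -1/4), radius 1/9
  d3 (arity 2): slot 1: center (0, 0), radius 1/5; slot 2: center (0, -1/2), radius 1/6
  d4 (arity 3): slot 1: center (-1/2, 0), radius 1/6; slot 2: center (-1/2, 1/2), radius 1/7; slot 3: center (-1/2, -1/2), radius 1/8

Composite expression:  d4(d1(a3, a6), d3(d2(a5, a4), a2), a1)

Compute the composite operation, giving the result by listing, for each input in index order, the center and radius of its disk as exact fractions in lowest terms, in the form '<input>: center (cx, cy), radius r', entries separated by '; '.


a1: center (-1/2, -1/2), radius 1/8; a2: center (-1/2, 3/7), radius 1/42; a3: center (-5/12, 1/12), radius 1/48; a4: center (-17/35, 69/140), radius 1/315; a5: center (-69/140, 71/140), radius 1/315; a6: center (-7/12, 0), radius 1/30

Affine substitution under d4: radii multiply and a-centers shift.
a3 passes through 2 substitutions, ending at center (-5/12, 1/12), radius 1/48
a6 passes through 2 substitutions, ending at center (-7/12, 0), radius 1/30
a5 passes through 3 substitutions, ending at center (-69/140, 71/140), radius 1/315
a4 passes through 3 substitutions, ending at center (-17/35, 69/140), radius 1/315
a2 passes through 2 substitutions, ending at center (-1/2, 3/7), radius 1/42
a1 passes through 1 substitution, ending at center (-1/2, -1/2), radius 1/8


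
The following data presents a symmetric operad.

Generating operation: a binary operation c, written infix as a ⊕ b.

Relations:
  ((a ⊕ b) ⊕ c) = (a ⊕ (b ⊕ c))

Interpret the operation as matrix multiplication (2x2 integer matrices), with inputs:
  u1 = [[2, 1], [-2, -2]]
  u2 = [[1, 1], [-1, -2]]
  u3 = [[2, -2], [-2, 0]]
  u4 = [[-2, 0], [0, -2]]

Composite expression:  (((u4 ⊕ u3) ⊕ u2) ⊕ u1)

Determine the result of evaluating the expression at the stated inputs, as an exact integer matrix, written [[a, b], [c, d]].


[[8, 16], [0, -4]]


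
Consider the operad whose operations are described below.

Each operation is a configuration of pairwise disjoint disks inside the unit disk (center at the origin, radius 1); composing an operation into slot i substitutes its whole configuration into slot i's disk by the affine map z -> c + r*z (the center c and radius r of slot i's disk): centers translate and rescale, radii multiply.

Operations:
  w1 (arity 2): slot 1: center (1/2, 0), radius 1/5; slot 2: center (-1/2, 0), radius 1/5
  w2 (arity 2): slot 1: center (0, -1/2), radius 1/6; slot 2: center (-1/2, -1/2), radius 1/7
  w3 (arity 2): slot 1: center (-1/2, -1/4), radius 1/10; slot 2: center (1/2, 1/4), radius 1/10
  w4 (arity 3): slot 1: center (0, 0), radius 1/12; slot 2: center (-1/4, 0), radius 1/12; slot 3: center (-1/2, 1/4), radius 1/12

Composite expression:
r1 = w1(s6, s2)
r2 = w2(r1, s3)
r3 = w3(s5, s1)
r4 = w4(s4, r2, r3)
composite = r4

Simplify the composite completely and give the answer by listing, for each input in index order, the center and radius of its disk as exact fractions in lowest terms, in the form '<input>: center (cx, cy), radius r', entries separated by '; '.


s1: center (-11/24, 13/48), radius 1/120; s2: center (-37/144, -1/24), radius 1/360; s3: center (-7/24, -1/24), radius 1/84; s4: center (0, 0), radius 1/12; s5: center (-13/24, 11/48), radius 1/120; s6: center (-35/144, -1/24), radius 1/360

Only the slot chain above each s matters under w4; compose those maps.
s4 passes through 1 substitution, ending at center (0, 0), radius 1/12
s6 passes through 3 substitutions, ending at center (-35/144, -1/24), radius 1/360
s2 passes through 3 substitutions, ending at center (-37/144, -1/24), radius 1/360
s3 passes through 2 substitutions, ending at center (-7/24, -1/24), radius 1/84
s5 passes through 2 substitutions, ending at center (-13/24, 11/48), radius 1/120
s1 passes through 2 substitutions, ending at center (-11/24, 13/48), radius 1/120


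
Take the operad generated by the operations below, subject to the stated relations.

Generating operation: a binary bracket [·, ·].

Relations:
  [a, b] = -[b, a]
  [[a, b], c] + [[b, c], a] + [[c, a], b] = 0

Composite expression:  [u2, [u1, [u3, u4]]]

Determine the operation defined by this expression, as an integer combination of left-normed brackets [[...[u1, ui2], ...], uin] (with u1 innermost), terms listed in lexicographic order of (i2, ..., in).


Antisymmetry and Jacobi reduce to u1-anchored left-normed brackets.
Composite bracket: [u2, [u1, [u3, u4]]]
Full expansion: 8 signed words from ab - ba (2^3 = 8).
Keep just the words that open with u1:
  sign of u1u3u4u2 is -1, so it contributes -[[[u1, u3], u4], u2]
  sign of u1u4u3u2 is +1, so it contributes +[[[u1, u4], u3], u2]

-[[[u1, u3], u4], u2] + [[[u1, u4], u3], u2]


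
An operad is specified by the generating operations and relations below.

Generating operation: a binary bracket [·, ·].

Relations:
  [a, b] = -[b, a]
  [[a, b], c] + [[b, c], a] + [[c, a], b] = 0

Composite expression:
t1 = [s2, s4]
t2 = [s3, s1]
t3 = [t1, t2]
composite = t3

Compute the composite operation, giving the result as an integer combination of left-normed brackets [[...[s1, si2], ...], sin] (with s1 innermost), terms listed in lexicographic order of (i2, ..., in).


[[[s1, s3], s2], s4] - [[[s1, s3], s4], s2]


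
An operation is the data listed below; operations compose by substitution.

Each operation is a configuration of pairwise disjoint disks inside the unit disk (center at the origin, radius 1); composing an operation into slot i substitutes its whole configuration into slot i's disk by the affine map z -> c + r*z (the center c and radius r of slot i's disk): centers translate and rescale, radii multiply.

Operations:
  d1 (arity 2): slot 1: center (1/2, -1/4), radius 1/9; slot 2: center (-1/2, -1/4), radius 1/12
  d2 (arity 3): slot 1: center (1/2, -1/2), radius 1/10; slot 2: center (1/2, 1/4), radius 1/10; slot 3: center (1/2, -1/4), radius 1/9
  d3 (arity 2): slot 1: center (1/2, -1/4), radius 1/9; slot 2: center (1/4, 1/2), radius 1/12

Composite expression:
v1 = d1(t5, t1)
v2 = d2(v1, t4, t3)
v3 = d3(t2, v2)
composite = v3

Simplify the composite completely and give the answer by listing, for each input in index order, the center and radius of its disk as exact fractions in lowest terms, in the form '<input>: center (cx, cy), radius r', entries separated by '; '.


t1: center (23/80, 73/160), radius 1/1440; t2: center (1/2, -1/4), radius 1/9; t3: center (7/24, 23/48), radius 1/108; t4: center (7/24, 25/48), radius 1/120; t5: center (71/240, 73/160), radius 1/1080

Follow each t-input down from d3: c' goes to c + r*c', radius to r*r'.
input t2: composing its 1 substitution step yields center (1/2, -1/4), radius 1/9
input t5: composing its 3 substitution steps yields center (71/240, 73/160), radius 1/1080
input t1: composing its 3 substitution steps yields center (23/80, 73/160), radius 1/1440
input t4: composing its 2 substitution steps yields center (7/24, 25/48), radius 1/120
input t3: composing its 2 substitution steps yields center (7/24, 23/48), radius 1/108


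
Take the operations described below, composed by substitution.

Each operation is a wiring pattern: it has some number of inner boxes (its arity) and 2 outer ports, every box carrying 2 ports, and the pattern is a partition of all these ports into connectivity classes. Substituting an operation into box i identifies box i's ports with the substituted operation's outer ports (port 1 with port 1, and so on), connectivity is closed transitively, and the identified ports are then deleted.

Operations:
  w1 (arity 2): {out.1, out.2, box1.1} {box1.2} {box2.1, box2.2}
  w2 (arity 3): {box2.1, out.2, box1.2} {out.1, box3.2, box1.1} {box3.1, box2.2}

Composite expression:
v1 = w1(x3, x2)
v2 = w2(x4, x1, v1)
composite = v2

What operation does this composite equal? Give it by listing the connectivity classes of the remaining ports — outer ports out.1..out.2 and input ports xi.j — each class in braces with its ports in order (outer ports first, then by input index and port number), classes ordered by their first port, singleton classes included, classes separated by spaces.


Connectivity passes through glued w2-boundaries; trace each wire chain.
stage w1: inputs (x3, x2), connectivity {out.1, out.2, x3.1} {x2.1, x2.2} {x3.2}, out.j its boundary
stage w2: inputs (x4, x1, x3, x2), connectivity {out.1, x1.2, x3.1, x4.1} {out.2, x1.1, x4.2} {x2.1, x2.2} {x3.2}, out.j its boundary

{out.1, x1.2, x3.1, x4.1} {out.2, x1.1, x4.2} {x2.1, x2.2} {x3.2}


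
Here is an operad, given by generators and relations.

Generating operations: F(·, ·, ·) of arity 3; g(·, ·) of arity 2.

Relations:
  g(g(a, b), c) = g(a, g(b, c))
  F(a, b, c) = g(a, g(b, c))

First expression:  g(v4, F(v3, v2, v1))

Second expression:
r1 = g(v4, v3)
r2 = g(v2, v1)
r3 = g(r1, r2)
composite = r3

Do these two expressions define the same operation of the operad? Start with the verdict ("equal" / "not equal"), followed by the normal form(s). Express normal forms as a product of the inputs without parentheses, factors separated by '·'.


Reducing the first expression gives v4 · v3 · v2 · v1
Reducing the second expression gives v4 · v3 · v2 · v1
The normal forms match — equal.

equal; both compose to v4 · v3 · v2 · v1


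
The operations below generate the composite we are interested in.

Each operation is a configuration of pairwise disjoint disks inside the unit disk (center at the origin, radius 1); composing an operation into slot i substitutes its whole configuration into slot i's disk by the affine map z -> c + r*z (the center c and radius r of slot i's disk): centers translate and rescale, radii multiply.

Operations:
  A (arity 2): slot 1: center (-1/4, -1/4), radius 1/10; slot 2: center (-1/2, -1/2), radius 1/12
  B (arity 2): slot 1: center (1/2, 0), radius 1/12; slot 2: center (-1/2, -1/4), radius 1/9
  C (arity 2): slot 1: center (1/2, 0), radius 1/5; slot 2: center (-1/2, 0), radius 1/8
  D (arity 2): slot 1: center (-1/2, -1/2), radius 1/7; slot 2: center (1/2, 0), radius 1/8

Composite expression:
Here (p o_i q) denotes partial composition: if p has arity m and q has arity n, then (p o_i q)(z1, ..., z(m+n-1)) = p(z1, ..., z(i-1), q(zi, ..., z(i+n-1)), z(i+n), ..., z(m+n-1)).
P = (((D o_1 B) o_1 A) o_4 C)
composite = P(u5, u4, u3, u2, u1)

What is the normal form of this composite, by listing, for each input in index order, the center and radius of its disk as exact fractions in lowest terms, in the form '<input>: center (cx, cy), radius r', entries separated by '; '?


u1: center (7/16, 0), radius 1/64; u2: center (9/16, 0), radius 1/40; u3: center (-4/7, -15/28), radius 1/63; u4: center (-73/168, -85/168), radius 1/1008; u5: center (-145/336, -169/336), radius 1/840

Follow each u-input down from D: c' goes to c + r*c', radius to r*r'.
input u5: composing its 3 substitution steps yields center (-145/336, -169/336), radius 1/840
input u4: composing its 3 substitution steps yields center (-73/168, -85/168), radius 1/1008
input u3: composing its 2 substitution steps yields center (-4/7, -15/28), radius 1/63
input u2: composing its 2 substitution steps yields center (9/16, 0), radius 1/40
input u1: composing its 2 substitution steps yields center (7/16, 0), radius 1/64


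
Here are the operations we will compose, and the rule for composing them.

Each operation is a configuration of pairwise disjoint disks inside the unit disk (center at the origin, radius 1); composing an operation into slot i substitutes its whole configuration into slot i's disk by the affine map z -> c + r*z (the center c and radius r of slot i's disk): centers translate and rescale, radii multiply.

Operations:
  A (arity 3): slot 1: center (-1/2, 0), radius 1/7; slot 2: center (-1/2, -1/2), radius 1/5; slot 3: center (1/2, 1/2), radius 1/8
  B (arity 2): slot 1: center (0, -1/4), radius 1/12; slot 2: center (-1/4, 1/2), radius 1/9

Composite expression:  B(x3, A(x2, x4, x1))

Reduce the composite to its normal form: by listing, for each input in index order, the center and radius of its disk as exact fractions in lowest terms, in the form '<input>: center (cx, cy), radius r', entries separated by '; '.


x1: center (-7/36, 5/9), radius 1/72; x2: center (-11/36, 1/2), radius 1/63; x3: center (0, -1/4), radius 1/12; x4: center (-11/36, 4/9), radius 1/45

Each x-disk chains the slot maps above it in B; radii multiply.
tracing x3 down its 1-map path: center (0, -1/4), radius 1/12
tracing x2 down its 2-map path: center (-11/36, 1/2), radius 1/63
tracing x4 down its 2-map path: center (-11/36, 4/9), radius 1/45
tracing x1 down its 2-map path: center (-7/36, 5/9), radius 1/72


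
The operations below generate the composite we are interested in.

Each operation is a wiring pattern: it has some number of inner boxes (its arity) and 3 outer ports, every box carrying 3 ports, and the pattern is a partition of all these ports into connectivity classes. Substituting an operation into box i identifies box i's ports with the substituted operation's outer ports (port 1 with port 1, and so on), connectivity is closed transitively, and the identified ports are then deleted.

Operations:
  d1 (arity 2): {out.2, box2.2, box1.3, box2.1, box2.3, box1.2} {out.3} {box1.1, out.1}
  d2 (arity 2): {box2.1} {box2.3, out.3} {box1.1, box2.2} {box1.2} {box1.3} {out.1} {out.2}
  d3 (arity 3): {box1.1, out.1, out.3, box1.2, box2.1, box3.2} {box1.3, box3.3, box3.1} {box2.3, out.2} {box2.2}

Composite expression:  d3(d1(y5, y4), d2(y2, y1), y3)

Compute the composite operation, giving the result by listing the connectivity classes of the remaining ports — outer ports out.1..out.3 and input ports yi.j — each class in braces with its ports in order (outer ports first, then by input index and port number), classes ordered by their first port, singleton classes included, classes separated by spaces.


{out.1, out.3, y3.2, y4.1, y4.2, y4.3, y5.1, y5.2, y5.3} {out.2, y1.3} {y1.1} {y1.2, y2.1} {y2.2} {y2.3} {y3.1, y3.3}

Treat the ports identified at d3 as solder joints: merge, then drop.
d1 over (y5, y4) gives {out.1, y5.1} {out.2, y4.1, y4.2, y4.3, y5.2, y5.3} {out.3}, out.j being that stage's outer ports
d2 over (y2, y1) gives {out.1} {out.2} {out.3, y1.3} {y1.1} {y1.2, y2.1} {y2.2} {y2.3}, out.j being that stage's outer ports
d3 over (y5, y4, y2, y1, y3) gives {out.1, out.3, y3.2, y4.1, y4.2, y4.3, y5.1, y5.2, y5.3} {out.2, y1.3} {y1.1} {y1.2, y2.1} {y2.2} {y2.3} {y3.1, y3.3}, out.j being that stage's outer ports


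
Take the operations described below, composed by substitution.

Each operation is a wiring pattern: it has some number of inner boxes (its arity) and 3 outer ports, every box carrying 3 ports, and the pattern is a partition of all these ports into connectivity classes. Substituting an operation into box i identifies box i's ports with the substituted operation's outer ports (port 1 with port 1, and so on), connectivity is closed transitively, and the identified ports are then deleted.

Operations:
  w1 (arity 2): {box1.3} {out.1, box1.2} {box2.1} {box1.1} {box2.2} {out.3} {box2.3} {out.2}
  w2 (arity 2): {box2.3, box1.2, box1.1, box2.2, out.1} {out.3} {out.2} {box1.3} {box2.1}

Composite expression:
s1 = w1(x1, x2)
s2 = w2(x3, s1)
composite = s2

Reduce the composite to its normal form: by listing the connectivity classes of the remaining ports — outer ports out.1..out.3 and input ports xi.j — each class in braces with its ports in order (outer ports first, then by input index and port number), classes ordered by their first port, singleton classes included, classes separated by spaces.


Substituting into w2 glues patterns; closure does the rest.
composing w1 on (x1, x2), with out.j its own outer ports: {out.1, x1.2} {out.2} {out.3} {x1.1} {x1.3} {x2.1} {x2.2} {x2.3}
composing w2 on (x3, x1, x2), with out.j its own outer ports: {out.1, x3.1, x3.2} {out.2} {out.3} {x1.1} {x1.2} {x1.3} {x2.1} {x2.2} {x2.3} {x3.3}

{out.1, x3.1, x3.2} {out.2} {out.3} {x1.1} {x1.2} {x1.3} {x2.1} {x2.2} {x2.3} {x3.3}


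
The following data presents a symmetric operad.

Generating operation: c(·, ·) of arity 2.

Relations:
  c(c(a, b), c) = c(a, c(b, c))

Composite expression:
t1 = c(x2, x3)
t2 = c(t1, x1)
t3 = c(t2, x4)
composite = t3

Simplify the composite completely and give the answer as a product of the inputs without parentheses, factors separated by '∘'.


x2 ∘ x3 ∘ x1 ∘ x4

Associativity of c dissolves the nesting; only the x-input order survives.
c(x2, x3) collapses to x2 ∘ x3
c(c(x2, x3), x1) collapses to x2 ∘ x3 ∘ x1
c(c(c(x2, x3), x1), x4) collapses to x2 ∘ x3 ∘ x1 ∘ x4


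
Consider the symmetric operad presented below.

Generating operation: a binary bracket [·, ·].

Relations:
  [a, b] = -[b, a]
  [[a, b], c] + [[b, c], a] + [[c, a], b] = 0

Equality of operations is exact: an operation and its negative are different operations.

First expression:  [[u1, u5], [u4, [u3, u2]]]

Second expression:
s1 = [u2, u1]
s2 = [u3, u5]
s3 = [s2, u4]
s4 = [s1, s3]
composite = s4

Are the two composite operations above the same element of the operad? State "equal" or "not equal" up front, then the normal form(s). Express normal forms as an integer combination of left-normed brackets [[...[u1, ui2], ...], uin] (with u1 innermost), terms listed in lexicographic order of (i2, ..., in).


not equal — first [[[[u1, u5], u2], u3], u4] - [[[[u1, u5], u3], u2], u4] - [[[[u1, u5], u4], u2], u3] + [[[[u1, u5], u4], u3], u2], second -[[[[u1, u2], u3], u5], u4] + [[[[u1, u2], u4], u3], u5] - [[[[u1, u2], u4], u5], u3] + [[[[u1, u2], u5], u3], u4]

The first expression, normalized: [[[[u1, u5], u2], u3], u4] - [[[[u1, u5], u3], u2], u4] - [[[[u1, u5], u4], u2], u3] + [[[[u1, u5], u4], u3], u2]
The second expression, normalized: -[[[[u1, u2], u3], u5], u4] + [[[[u1, u2], u4], u3], u5] - [[[[u1, u2], u4], u5], u3] + [[[[u1, u2], u5], u3], u4]
No match — not equal.


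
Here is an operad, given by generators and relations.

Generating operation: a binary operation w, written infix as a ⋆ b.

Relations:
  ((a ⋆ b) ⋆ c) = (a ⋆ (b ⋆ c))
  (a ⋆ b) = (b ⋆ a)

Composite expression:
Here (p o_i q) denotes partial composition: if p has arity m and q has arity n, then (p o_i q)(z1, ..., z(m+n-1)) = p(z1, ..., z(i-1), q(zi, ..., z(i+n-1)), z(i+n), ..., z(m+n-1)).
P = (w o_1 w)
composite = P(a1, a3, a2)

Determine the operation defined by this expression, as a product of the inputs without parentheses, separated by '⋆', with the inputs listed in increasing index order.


a1 ⋆ a2 ⋆ a3

Both nesting and order wash out for w; what remains is which a's occur.
(a1 ⋆ a3) collapses to a1 ⋆ a3
((a1 ⋆ a3) ⋆ a2) collapses to a1 ⋆ a3 ⋆ a2
reordering the factors by index: a1 ⋆ a2 ⋆ a3


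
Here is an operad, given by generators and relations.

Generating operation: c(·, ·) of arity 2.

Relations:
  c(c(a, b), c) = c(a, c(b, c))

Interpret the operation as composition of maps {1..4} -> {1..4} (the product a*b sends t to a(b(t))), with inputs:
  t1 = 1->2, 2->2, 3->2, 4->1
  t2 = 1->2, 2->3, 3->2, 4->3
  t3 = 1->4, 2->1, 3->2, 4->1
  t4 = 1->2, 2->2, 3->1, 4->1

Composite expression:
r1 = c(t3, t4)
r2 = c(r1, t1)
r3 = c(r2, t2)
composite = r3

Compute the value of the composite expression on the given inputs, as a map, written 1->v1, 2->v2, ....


c(t3, t4) = 1->1, 2->1, 3->4, 4->4
c(c(t3, t4), t1) = 1->1, 2->1, 3->1, 4->1
c(c(c(t3, t4), t1), t2) = 1->1, 2->1, 3->1, 4->1

1->1, 2->1, 3->1, 4->1


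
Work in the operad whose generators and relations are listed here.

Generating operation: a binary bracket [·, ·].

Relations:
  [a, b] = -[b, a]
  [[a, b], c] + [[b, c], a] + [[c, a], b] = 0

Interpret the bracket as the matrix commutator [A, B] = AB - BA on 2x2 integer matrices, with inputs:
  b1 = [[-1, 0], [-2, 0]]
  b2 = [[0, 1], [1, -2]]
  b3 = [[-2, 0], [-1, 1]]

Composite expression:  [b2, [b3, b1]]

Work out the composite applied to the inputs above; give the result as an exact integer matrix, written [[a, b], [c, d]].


[[-5, 0], [10, 5]]


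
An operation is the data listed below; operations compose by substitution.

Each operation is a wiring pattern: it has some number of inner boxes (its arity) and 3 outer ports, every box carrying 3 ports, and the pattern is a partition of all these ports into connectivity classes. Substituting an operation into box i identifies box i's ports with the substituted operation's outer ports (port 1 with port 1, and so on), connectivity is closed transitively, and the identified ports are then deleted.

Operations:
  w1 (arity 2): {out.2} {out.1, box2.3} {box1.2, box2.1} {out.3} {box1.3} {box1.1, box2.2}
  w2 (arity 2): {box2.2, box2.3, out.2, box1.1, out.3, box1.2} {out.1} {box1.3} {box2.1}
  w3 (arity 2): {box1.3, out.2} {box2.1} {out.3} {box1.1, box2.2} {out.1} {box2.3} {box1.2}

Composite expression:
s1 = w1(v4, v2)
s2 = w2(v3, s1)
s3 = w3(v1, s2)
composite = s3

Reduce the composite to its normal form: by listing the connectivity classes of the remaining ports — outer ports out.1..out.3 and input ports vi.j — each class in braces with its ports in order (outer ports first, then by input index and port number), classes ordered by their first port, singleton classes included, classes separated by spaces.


Two ports join when wires chain via w3-identified ports.
after w1, the pattern on (v4, v2) reads {out.1, v2.3} {out.2} {out.3} {v2.1, v4.2} {v2.2, v4.1} {v4.3} (out.j = its outer ports)
after w2, the pattern on (v3, v4, v2) reads {out.1} {out.2, out.3, v3.1, v3.2} {v2.1, v4.2} {v2.2, v4.1} {v2.3} {v3.3} {v4.3} (out.j = its outer ports)
after w3, the pattern on (v1, v3, v4, v2) reads {out.1} {out.2, v1.3} {out.3} {v1.1, v3.1, v3.2} {v1.2} {v2.1, v4.2} {v2.2, v4.1} {v2.3} {v3.3} {v4.3} (out.j = its outer ports)

{out.1} {out.2, v1.3} {out.3} {v1.1, v3.1, v3.2} {v1.2} {v2.1, v4.2} {v2.2, v4.1} {v2.3} {v3.3} {v4.3}


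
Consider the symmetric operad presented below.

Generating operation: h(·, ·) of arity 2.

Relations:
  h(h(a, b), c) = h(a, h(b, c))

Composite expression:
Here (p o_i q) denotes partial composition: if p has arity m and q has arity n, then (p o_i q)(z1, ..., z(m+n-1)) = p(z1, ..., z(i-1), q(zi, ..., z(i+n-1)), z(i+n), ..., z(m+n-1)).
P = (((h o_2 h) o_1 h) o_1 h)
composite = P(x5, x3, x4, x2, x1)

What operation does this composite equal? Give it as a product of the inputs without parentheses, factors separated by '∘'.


x5 ∘ x3 ∘ x4 ∘ x2 ∘ x1

Key point: h is associative — brackets drop, the x-order remains.
h(x5, x3) flattens to x5 ∘ x3
h(h(x5, x3), x4) flattens to x5 ∘ x3 ∘ x4
h(x2, x1) flattens to x2 ∘ x1
h(h(h(x5, x3), x4), h(x2, x1)) flattens to x5 ∘ x3 ∘ x4 ∘ x2 ∘ x1


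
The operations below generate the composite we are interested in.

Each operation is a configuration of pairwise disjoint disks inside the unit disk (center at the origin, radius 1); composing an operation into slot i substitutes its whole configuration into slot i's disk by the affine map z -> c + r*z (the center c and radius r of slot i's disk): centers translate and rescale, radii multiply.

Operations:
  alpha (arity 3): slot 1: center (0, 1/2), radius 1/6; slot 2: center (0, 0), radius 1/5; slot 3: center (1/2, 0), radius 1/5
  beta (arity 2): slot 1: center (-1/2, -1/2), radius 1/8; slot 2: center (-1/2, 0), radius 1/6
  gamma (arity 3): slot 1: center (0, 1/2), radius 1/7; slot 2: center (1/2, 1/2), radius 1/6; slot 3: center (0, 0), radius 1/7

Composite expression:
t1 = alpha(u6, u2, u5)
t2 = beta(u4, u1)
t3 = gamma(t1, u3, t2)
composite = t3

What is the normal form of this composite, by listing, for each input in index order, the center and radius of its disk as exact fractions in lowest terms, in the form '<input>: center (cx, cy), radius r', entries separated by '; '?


u1: center (-1/14, 0), radius 1/42; u2: center (0, 1/2), radius 1/35; u3: center (1/2, 1/2), radius 1/6; u4: center (-1/14, -1/14), radius 1/56; u5: center (1/14, 1/2), radius 1/35; u6: center (0, 4/7), radius 1/42

Affine substitution under gamma: radii multiply and u-centers shift.
u6 passes through 2 substitutions, ending at center (0, 4/7), radius 1/42
u2 passes through 2 substitutions, ending at center (0, 1/2), radius 1/35
u5 passes through 2 substitutions, ending at center (1/14, 1/2), radius 1/35
u3 passes through 1 substitution, ending at center (1/2, 1/2), radius 1/6
u4 passes through 2 substitutions, ending at center (-1/14, -1/14), radius 1/56
u1 passes through 2 substitutions, ending at center (-1/14, 0), radius 1/42


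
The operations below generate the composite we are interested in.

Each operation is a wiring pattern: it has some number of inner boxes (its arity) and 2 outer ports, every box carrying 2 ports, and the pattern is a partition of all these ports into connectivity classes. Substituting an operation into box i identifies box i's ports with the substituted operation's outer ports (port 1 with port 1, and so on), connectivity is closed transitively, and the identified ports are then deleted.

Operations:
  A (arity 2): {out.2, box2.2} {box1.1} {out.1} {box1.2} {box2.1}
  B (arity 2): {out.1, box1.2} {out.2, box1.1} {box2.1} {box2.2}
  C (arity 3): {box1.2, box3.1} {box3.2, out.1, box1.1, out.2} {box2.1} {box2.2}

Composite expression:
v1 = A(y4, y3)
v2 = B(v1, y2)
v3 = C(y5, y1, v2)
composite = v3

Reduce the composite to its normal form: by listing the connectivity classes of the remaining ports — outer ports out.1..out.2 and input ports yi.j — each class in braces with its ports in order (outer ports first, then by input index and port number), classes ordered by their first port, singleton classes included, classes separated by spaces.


{out.1, out.2, y5.1} {y1.1} {y1.2} {y2.1} {y2.2} {y3.1} {y3.2, y5.2} {y4.1} {y4.2}

Reachability decides: close wires over C-identified ports.
after A, the pattern on (y4, y3) reads {out.1} {out.2, y3.2} {y3.1} {y4.1} {y4.2} (out.j = its outer ports)
after B, the pattern on (y4, y3, y2) reads {out.1, y3.2} {out.2} {y2.1} {y2.2} {y3.1} {y4.1} {y4.2} (out.j = its outer ports)
after C, the pattern on (y5, y1, y4, y3, y2) reads {out.1, out.2, y5.1} {y1.1} {y1.2} {y2.1} {y2.2} {y3.1} {y3.2, y5.2} {y4.1} {y4.2} (out.j = its outer ports)


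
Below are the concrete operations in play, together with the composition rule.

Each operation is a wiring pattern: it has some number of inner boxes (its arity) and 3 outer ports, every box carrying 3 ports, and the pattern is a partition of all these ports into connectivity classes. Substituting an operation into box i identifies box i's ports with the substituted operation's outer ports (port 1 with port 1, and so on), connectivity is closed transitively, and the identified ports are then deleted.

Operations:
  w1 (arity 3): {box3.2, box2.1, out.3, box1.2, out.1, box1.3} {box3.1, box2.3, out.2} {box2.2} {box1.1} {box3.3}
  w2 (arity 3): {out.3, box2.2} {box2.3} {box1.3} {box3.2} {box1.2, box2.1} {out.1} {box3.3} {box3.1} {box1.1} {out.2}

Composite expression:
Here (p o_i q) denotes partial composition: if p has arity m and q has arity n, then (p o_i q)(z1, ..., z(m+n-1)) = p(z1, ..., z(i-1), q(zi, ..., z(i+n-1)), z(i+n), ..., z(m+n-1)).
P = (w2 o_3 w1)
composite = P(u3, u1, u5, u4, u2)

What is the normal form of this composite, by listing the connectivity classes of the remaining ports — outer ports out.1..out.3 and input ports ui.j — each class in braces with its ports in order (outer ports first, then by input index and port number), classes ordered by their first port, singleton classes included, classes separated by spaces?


{out.1} {out.2} {out.3, u1.2} {u1.1, u3.2} {u1.3} {u2.1, u4.3} {u2.2, u4.1, u5.2, u5.3} {u2.3} {u3.1} {u3.3} {u4.2} {u5.1}

After gluing at w2, chains via deleted ports link the u-ports.
the subtree at w1 composes to {out.1, out.3, u2.2, u4.1, u5.2, u5.3} {out.2, u2.1, u4.3} {u2.3} {u4.2} {u5.1} on (u5, u4, u2); out.j = own outer ports
the subtree at w2 composes to {out.1} {out.2} {out.3, u1.2} {u1.1, u3.2} {u1.3} {u2.1, u4.3} {u2.2, u4.1, u5.2, u5.3} {u2.3} {u3.1} {u3.3} {u4.2} {u5.1} on (u3, u1, u5, u4, u2); out.j = own outer ports


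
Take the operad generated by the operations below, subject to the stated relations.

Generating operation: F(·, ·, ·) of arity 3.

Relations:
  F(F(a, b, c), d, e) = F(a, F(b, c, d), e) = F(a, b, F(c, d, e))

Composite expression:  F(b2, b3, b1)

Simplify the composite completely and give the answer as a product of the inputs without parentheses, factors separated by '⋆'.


b2 ⋆ b3 ⋆ b1


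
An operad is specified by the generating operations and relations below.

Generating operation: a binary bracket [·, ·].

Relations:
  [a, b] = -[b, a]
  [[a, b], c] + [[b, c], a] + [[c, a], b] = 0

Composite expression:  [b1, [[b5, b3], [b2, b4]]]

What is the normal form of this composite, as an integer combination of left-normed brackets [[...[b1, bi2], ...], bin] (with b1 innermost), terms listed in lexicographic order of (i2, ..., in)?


Expand each bracket as ab - ba; the b1-initial words give the coefficients.
Composite bracket: [b1, [[b5, b3], [b2, b4]]]
Under [a, b] = ab - ba we get 16 signed associative words (2^4 = 16).
The b1-initial words carry the normal form:
  b1b2b4b3b5 (sign +1) contributes +[[[[b1, b2], b4], b3], b5]
  b1b2b4b5b3 (sign -1) contributes -[[[[b1, b2], b4], b5], b3]
  b1b3b5b2b4 (sign -1) contributes -[[[[b1, b3], b5], b2], b4]
  b1b3b5b4b2 (sign +1) contributes +[[[[b1, b3], b5], b4], b2]
  b1b4b2b3b5 (sign -1) contributes -[[[[b1, b4], b2], b3], b5]
  b1b4b2b5b3 (sign +1) contributes +[[[[b1, b4], b2], b5], b3]
  b1b5b3b2b4 (sign +1) contributes +[[[[b1, b5], b3], b2], b4]
  b1b5b3b4b2 (sign -1) contributes -[[[[b1, b5], b3], b4], b2]

[[[[b1, b2], b4], b3], b5] - [[[[b1, b2], b4], b5], b3] - [[[[b1, b3], b5], b2], b4] + [[[[b1, b3], b5], b4], b2] - [[[[b1, b4], b2], b3], b5] + [[[[b1, b4], b2], b5], b3] + [[[[b1, b5], b3], b2], b4] - [[[[b1, b5], b3], b4], b2]


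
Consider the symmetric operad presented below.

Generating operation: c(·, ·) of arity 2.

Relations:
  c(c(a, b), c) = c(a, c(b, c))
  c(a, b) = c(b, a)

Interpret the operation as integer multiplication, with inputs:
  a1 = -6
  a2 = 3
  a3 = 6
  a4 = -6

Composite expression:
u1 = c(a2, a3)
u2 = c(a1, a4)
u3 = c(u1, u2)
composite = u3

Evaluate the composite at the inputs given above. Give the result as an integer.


648


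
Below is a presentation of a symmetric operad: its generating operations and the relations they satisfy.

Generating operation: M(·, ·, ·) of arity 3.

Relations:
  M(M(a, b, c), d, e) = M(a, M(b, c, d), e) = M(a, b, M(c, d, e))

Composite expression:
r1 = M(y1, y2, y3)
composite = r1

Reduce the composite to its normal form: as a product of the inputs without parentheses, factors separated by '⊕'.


y1 ⊕ y2 ⊕ y3

The M-tree's shape is irrelevant; the y-reading-order decides.
M(y1, y2, y3) linearizes to y1 ⊕ y2 ⊕ y3


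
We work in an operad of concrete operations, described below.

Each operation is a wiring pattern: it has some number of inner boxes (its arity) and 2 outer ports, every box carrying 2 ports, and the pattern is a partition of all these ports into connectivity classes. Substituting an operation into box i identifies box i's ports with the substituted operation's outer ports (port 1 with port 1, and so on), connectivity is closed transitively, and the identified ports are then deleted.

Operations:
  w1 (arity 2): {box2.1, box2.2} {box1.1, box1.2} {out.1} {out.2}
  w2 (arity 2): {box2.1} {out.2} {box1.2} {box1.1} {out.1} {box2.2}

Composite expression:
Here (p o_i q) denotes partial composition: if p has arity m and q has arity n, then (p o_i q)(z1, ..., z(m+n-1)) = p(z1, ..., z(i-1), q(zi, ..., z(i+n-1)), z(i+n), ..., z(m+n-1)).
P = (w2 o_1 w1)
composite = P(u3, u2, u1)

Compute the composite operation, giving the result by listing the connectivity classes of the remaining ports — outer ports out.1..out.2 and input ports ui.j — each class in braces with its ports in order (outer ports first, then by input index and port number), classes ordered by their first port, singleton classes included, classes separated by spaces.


{out.1} {out.2} {u1.1} {u1.2} {u2.1, u2.2} {u3.1, u3.2}

Treat the ports identified at w2 as solder joints: merge, then drop.
w1 over (u3, u2) gives {out.1} {out.2} {u2.1, u2.2} {u3.1, u3.2}, out.j being that stage's outer ports
w2 over (u3, u2, u1) gives {out.1} {out.2} {u1.1} {u1.2} {u2.1, u2.2} {u3.1, u3.2}, out.j being that stage's outer ports


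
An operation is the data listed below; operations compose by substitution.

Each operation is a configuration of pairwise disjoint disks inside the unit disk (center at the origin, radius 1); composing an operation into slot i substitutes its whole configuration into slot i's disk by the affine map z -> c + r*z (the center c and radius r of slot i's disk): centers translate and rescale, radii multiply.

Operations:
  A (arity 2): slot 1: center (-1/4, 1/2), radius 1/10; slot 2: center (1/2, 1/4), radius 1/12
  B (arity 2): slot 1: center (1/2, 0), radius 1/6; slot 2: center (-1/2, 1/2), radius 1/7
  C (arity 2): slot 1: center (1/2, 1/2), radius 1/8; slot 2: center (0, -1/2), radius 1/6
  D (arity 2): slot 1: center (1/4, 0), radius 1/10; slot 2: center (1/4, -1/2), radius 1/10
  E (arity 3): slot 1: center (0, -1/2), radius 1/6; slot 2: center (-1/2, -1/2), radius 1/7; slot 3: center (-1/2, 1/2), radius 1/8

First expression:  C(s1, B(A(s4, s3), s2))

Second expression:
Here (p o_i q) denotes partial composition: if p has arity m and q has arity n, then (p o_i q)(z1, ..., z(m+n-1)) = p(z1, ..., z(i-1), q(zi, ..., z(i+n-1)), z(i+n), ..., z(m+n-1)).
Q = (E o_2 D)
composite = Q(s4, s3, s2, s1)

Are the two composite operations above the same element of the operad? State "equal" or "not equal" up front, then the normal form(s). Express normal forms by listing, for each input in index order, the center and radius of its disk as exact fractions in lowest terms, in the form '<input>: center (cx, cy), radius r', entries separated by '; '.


The first composite normalizes to s1: center (1/2, 1/2), radius 1/8; s2: center (-1/12, -5/12), radius 1/42; s3: center (7/72, -71/144), radius 1/432; s4: center (11/144, -35/72), radius 1/360
The second composite normalizes to s1: center (-1/2, 1/2), radius 1/8; s2: center (-13/28, -4/7), radius 1/70; s3: center (-13/28, -1/2), radius 1/70; s4: center (0, -1/2), radius 1/6
Distinct normal forms: not equal.

not equal — first s1: center (1/2, 1/2), radius 1/8; s2: center (-1/12, -5/12), radius 1/42; s3: center (7/72, -71/144), radius 1/432; s4: center (11/144, -35/72), radius 1/360, second s1: center (-1/2, 1/2), radius 1/8; s2: center (-13/28, -4/7), radius 1/70; s3: center (-13/28, -1/2), radius 1/70; s4: center (0, -1/2), radius 1/6
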